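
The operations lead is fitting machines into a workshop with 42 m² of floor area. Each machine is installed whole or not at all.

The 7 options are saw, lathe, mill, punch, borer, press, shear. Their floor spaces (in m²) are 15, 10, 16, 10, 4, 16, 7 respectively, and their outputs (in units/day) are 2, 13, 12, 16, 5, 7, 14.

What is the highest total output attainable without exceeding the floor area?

48

Treat it as a binary knapsack problem.
lathe + punch + borer + shear: floor space 10 + 10 + 4 + 7 = 31 ≤ 42, output 13 + 16 + 5 + 14 = 48.
lathe + mill + punch + borer: floor space 10 + 16 + 10 + 4 = 40 ≤ 42, output 13 + 12 + 16 + 5 = 46.
mill + punch + borer + shear: floor space 16 + 10 + 4 + 7 = 37 ≤ 42, output 12 + 16 + 5 + 14 = 47.
Best is lathe, punch, borer, and shear with total output 48.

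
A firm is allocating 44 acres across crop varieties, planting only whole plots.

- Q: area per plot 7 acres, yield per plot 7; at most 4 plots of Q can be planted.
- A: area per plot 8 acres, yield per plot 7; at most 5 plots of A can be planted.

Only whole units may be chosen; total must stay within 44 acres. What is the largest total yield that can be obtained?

42

Take 4×Q and 2×A: area 44 ≤ 44, yield 4·7 + 2·7 = 42.
Q has the best ratio (7/7) and is taken to its limit of 4; remaining capacity is filled optimally with the others.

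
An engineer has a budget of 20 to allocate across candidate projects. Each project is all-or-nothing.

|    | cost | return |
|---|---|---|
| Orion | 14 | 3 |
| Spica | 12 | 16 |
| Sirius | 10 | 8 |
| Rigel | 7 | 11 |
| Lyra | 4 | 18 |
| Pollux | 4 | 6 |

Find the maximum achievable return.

40

Spica + Lyra: cost 12 + 4 = 16 ≤ 20, return 16 + 18 = 34.
Rigel + Lyra + Pollux: cost 7 + 4 + 4 = 15 ≤ 20, return 11 + 18 + 6 = 35.
Spica + Lyra + Pollux: cost 12 + 4 + 4 = 20 ≤ 20, return 16 + 18 + 6 = 40.
Best is Spica, Lyra, and Pollux with total return 40.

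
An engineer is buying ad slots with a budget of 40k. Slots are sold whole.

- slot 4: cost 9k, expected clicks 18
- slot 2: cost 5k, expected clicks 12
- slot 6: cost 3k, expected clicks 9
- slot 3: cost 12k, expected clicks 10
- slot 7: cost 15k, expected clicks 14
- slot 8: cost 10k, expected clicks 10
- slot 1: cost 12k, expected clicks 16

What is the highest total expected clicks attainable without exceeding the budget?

65

Take slot 4, slot 2, slot 6, slot 8, and slot 1: cost 9 + 5 + 3 + 10 + 12 = 39 ≤ 40, expected clicks 18 + 12 + 9 + 10 + 16 = 65.
No other feasible combination does better.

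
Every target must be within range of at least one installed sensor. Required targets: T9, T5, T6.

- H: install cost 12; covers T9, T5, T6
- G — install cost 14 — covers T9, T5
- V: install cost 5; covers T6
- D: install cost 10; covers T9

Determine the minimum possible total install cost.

12

H alone covers T9, T5, T6 — every target.
Total install cost: 12.
No cover costs less than 12.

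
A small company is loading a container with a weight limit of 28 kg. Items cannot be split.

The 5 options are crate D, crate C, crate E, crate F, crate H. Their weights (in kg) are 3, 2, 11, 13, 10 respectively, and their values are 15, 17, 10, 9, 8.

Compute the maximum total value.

This is an integer program with binary decision variables.
Allowing fractional choices, the relaxed optimum would be about 51.4, but items are indivisible.
crate D + crate C + crate F + crate H: weight 3 + 2 + 13 + 10 = 28 ≤ 28, value 15 + 17 + 9 + 8 = 49.
crate D + crate C + crate E: weight 3 + 2 + 11 = 16 ≤ 28, value 15 + 17 + 10 = 42.
crate D + crate C + crate E + crate H: weight 3 + 2 + 11 + 10 = 26 ≤ 28, value 15 + 17 + 10 + 8 = 50.
Best is crate D, crate C, crate E, and crate H with total value 50.

50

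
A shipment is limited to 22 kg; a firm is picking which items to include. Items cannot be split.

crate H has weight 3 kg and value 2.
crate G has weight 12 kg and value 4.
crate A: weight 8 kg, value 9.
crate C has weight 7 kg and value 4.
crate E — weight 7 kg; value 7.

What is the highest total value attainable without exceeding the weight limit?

Allowing fractional choices, the relaxed optimum would be about 20.3, but items are indivisible.
crate H + crate A + crate E: weight 3 + 8 + 7 = 18 ≤ 22, value 2 + 9 + 7 = 18.
crate A + crate C + crate E: weight 8 + 7 + 7 = 22 ≤ 22, value 9 + 4 + 7 = 20.
Best is crate A, crate C, and crate E with total value 20.

20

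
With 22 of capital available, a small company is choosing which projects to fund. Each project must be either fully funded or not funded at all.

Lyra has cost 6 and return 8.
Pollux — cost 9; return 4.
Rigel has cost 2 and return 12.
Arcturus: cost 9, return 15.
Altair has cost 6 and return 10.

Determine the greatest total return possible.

37

Allowing fractional choices, the relaxed optimum would be about 43.7, but projects are indivisible.
Rigel + Arcturus + Altair: cost 2 + 9 + 6 = 17 ≤ 22, return 12 + 15 + 10 = 37.
Lyra + Arcturus + Altair: cost 6 + 9 + 6 = 21 ≤ 22, return 8 + 15 + 10 = 33.
Lyra + Rigel + Arcturus: cost 6 + 2 + 9 = 17 ≤ 22, return 8 + 12 + 15 = 35.
Best is Rigel, Arcturus, and Altair with total return 37.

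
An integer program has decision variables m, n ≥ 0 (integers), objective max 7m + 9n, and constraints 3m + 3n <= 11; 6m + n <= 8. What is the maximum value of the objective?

(m,n)=(0,3) is feasible, giving 27.
(m,n)=(1,2) is feasible, giving 25.
The best lattice point is (0,3), giving 27.

27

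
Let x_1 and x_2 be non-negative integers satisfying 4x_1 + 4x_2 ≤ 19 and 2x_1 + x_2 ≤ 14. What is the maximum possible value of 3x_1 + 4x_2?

Relaxing integrality, the LP optimum is 19.00 at (x_1,x_2) = (0, 4.75), which is not an integer point.
(x_1,x_2)=(0,4): 4·0+4·4=16≤19, 2·0+1·4=4≤14, objective 16.
(x_1,x_2)=(1,3): 4·1+4·3=16≤19, 2·1+1·3=5≤14, objective 15.
(x_1,x_2)=(0,3): 4·0+4·3=12≤19, 2·0+1·3=3≤14, objective 12.
Maximum is 16 at (x_1,x_2)=(0,4).

16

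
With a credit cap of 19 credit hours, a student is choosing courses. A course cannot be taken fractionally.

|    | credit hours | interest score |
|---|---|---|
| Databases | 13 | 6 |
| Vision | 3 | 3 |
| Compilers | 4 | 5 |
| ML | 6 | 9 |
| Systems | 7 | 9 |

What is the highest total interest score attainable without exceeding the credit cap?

Allowing fractional choices, the relaxed optimum would be about 25.0, but courses are indivisible.
Compilers + ML + Systems: credit hours 4 + 6 + 7 = 17 ≤ 19, interest score 5 + 9 + 9 = 23.
Vision + ML + Systems: credit hours 3 + 6 + 7 = 16 ≤ 19, interest score 3 + 9 + 9 = 21.
ML + Systems: credit hours 6 + 7 = 13 ≤ 19, interest score 9 + 9 = 18.
Best is Compilers, ML, and Systems with total interest score 23.

23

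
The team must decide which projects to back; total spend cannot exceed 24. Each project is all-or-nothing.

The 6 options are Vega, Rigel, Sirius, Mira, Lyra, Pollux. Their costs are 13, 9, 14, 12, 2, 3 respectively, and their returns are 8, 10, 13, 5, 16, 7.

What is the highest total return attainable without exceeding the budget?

This is an integer program with binary decision variables.
Take Sirius, Lyra, and Pollux: cost 14 + 2 + 3 = 19 ≤ 24, return 13 + 16 + 7 = 36.
No other feasible combination does better.

36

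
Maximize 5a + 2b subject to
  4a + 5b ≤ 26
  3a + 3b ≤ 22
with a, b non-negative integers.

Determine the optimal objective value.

30

The continuous relaxation peaks at (6.5, 0) with value 32.50; rounding to a feasible lattice point costs some objective.
(a,b)=(6,0): 4·6+5·0=24≤26, 3·6+3·0=18≤22, objective 30.
(a,b)=(5,1): 4·5+5·1=25≤26, 3·5+3·1=18≤22, objective 27.
(a,b)=(5,0): 4·5+5·0=20≤26, 3·5+3·0=15≤22, objective 25.
Maximum is 30 at (a,b)=(6,0).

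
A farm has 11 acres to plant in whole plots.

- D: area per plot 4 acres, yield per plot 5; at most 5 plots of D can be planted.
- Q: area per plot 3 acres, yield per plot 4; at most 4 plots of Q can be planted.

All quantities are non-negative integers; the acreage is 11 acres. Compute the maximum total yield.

1×D and 2×Q: area 10 ≤ 11, yield 1·5 + 2·4 = 13.
2×D and 1×Q: area 11 ≤ 11, yield 2·5 + 1·4 = 14.
Best is 14.

14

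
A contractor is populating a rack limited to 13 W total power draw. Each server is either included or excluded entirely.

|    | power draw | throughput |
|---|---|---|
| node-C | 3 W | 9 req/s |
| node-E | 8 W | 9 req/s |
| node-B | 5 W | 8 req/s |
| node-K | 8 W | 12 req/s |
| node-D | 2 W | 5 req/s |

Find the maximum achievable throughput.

26

node-C + node-K + node-D: power draw 3 + 8 + 2 = 13 ≤ 13, throughput 9 + 12 + 5 = 26.
node-C + node-E + node-D: power draw 3 + 8 + 2 = 13 ≤ 13, throughput 9 + 9 + 5 = 23.
Best is node-C, node-K, and node-D with total throughput 26.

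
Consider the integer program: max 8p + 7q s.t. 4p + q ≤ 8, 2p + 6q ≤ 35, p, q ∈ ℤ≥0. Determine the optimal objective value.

36

Relaxing integrality, the LP optimum is 44.18 at (p,q) = (0.591, 5.64), which is not an integer point.
(p,q)=(1,4): 4·1+1·4=8≤8, 2·1+6·4=26≤35, objective 36.
(p,q)=(0,5): 4·0+1·5=5≤8, 2·0+6·5=30≤35, objective 35.
The best lattice point is (1,4), giving 36.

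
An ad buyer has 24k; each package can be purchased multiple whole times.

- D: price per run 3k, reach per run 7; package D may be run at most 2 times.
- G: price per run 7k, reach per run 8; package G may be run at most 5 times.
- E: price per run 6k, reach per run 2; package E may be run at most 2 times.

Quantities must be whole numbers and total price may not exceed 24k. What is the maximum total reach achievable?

31

This is a bounded integer knapsack.
D has the best ratio (7/3); taking only D gives at most 2×7 = 14 (stopped by the supply cap of 2).
Mixing does better — 1×D and 3×G: price 24 ≤ 24, reach 1·7 + 3·8 = 31.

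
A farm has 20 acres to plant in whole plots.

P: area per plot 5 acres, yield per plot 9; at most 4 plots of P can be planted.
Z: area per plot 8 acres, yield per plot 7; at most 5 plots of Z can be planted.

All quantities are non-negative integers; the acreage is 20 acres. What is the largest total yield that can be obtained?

36

This is a bounded integer knapsack.
P has the best ratio (9/5); taking only P gives at most 4×9 = 36 (stopped by the area limit).
Optimal: 4×P: area 20 ≤ 20, yield 4·9 = 36.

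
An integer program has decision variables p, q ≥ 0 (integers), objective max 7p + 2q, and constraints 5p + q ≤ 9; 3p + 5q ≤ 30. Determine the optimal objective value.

(p,q)=(1,4) is feasible, giving 15.
(p,q)=(1,3) is feasible, giving 13.
(p,q)=(0,6) is feasible, giving 12.
(p,q)=(0,5) is feasible, giving 10.
No feasible integer point exceeds 15.

15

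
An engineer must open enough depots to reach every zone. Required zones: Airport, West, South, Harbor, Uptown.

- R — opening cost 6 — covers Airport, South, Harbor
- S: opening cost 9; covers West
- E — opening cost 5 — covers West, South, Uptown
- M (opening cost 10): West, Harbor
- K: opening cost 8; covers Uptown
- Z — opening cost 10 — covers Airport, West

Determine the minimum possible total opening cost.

This is an integer covering problem.
Choose R and E: together they cover Airport, West, South, Harbor, Uptown — every zone.
Total opening cost: 6 + 5 = 11.
No cover costs less than 11.

11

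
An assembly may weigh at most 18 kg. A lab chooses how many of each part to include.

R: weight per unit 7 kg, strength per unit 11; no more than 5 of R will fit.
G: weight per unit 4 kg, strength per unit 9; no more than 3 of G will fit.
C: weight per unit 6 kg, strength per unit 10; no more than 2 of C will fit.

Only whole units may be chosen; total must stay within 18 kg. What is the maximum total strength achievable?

37

G has the best ratio (9/4); taking only G gives at most 3×9 = 27 (stopped by the supply cap of 3).
Mixing does better — 3×G and 1×C: weight 18 ≤ 18, strength 3·9 + 1·10 = 37.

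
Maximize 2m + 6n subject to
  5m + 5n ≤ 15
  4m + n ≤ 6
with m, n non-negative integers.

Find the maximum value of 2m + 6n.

(m,n)=(0,3): 5·0+5·3=15≤15, 4·0+1·3=3≤6, objective 18.
(m,n)=(1,2): 5·1+5·2=15≤15, 4·1+1·2=6≤6, objective 14.
(m,n)=(0,2): 5·0+5·2=10≤15, 4·0+1·2=2≤6, objective 12.
Maximum is 18 at (m,n)=(0,3).

18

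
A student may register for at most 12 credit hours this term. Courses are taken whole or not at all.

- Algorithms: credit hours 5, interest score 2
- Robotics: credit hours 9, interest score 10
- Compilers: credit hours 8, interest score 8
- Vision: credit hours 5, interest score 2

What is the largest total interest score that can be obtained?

10

Take Robotics: credit hours 9 ≤ 12, interest score 10.
No other feasible combination does better.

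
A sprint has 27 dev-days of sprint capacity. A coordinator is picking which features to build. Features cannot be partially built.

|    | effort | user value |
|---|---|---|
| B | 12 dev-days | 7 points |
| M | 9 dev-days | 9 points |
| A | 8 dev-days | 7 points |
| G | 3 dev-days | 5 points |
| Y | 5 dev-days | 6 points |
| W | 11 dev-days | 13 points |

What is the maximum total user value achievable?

This is a 0-1 knapsack instance.
Allowing fractional choices, the relaxed optimum would be about 32.0, but features are indivisible.
M + Y + W: effort 9 + 5 + 11 = 25 ≤ 27, user value 9 + 6 + 13 = 28.
A + G + Y + W: effort 8 + 3 + 5 + 11 = 27 ≤ 27, user value 7 + 5 + 6 + 13 = 31.
Best is A, G, Y, and W with total user value 31.

31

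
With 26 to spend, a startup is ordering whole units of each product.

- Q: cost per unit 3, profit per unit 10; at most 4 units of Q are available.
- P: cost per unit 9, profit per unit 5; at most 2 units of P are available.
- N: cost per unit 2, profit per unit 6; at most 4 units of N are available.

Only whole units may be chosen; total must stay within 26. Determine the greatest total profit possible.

64

This is a bounded integer knapsack.
4×Q and 4×N: cost 20 ≤ 26, profit 4·10 + 4·6 = 64.
3×Q, 1×P, and 4×N: cost 26 ≤ 26, profit 3·10 + 1·5 + 4·6 = 59.
Best is 64.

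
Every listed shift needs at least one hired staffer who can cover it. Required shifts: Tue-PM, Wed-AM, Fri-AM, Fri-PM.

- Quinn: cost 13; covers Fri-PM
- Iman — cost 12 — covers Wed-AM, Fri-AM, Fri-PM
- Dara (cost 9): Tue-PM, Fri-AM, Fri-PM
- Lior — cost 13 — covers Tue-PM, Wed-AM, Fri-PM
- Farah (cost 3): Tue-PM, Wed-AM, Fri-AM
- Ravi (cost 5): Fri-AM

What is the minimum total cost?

This is an integer covering problem.
Choose Dara and Farah: together they cover Tue-PM, Wed-AM, Fri-AM, Fri-PM — every shift.
Total cost: 9 + 3 = 12.

12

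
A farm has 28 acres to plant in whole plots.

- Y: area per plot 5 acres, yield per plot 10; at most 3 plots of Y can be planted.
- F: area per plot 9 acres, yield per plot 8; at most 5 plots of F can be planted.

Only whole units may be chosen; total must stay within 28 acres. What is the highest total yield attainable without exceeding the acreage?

Y has the best ratio (10/5); taking only Y gives at most 3×10 = 30 (stopped by the supply cap of 3).
Mixing does better — 3×Y and 1×F: area 24 ≤ 28, yield 3·10 + 1·8 = 38.

38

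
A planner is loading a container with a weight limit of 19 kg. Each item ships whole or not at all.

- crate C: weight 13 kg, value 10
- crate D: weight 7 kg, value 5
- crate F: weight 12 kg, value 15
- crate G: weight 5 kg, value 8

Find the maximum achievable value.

This is a 0-1 knapsack instance.
Take crate F and crate G: weight 12 + 5 = 17 ≤ 19, value 15 + 8 = 23.
No other feasible combination does better.

23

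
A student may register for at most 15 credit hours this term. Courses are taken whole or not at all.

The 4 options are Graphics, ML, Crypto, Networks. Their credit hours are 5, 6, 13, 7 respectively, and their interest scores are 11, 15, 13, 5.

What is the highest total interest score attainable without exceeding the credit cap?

26

This is an integer program with binary decision variables.
Take Graphics and ML: credit hours 5 + 6 = 11 ≤ 15, interest score 11 + 15 = 26.
No other feasible combination does better.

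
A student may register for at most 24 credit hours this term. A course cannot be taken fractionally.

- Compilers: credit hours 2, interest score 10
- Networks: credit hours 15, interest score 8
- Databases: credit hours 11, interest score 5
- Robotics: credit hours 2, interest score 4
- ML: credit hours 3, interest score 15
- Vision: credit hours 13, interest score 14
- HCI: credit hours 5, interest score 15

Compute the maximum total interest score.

Take Compilers, ML, Vision, and HCI: credit hours 2 + 3 + 13 + 5 = 23 ≤ 24, interest score 10 + 15 + 14 + 15 = 54.
No other feasible combination does better.

54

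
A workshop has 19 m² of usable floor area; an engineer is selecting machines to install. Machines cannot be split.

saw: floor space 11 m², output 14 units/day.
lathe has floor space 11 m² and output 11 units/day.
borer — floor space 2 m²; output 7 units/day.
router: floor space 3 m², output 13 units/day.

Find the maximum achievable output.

Allowing fractional choices, the relaxed optimum would be about 37.0, but machines are indivisible.
saw + borer + router: floor space 11 + 2 + 3 = 16 ≤ 19, output 14 + 7 + 13 = 34.
lathe + borer + router: floor space 11 + 2 + 3 = 16 ≤ 19, output 11 + 7 + 13 = 31.
Best is saw, borer, and router with total output 34.

34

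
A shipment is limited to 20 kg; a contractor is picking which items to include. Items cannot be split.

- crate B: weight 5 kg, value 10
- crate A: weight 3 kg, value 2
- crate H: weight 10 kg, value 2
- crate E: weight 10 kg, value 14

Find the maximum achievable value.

Take crate B, crate A, and crate E: weight 5 + 3 + 10 = 18 ≤ 20, value 10 + 2 + 14 = 26.
No other feasible combination does better.

26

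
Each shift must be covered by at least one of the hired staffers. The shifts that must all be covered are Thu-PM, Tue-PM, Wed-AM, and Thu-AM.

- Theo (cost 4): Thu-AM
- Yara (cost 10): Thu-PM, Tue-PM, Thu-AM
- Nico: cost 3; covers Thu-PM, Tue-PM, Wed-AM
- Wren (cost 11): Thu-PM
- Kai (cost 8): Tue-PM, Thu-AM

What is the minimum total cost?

Choose Theo and Nico: together they cover Thu-PM, Tue-PM, Wed-AM, Thu-AM — every shift.
Total cost: 4 + 3 = 7.
No cover costs less than 7.

7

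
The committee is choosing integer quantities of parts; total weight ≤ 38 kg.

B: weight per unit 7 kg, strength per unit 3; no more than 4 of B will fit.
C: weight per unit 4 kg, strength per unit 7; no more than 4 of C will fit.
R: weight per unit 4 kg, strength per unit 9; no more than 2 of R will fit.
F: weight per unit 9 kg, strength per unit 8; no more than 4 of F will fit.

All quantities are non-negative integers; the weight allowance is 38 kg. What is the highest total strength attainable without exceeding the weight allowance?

R has the best ratio (9/4); taking only R gives at most 2×9 = 18 (stopped by the supply cap of 2).
Mixing does better — 3×C, 2×R, and 2×F: weight 38 ≤ 38, strength 3·7 + 2·9 + 2·8 = 55.

55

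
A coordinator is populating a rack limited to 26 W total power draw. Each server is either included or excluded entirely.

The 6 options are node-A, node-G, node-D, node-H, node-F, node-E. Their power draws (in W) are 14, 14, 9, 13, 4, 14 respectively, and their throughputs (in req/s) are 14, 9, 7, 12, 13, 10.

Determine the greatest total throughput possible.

32

node-A + node-F: power draw 14 + 4 = 18 ≤ 26, throughput 14 + 13 = 27.
node-D + node-H + node-F: power draw 9 + 13 + 4 = 26 ≤ 26, throughput 7 + 12 + 13 = 32.
Best is node-D, node-H, and node-F with total throughput 32.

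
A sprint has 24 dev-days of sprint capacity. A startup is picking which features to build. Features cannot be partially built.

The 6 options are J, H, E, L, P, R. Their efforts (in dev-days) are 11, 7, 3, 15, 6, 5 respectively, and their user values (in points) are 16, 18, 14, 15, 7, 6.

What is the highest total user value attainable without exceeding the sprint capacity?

This is an integer program with binary decision variables.
Take J, H, and E: effort 11 + 7 + 3 = 21 ≤ 24, user value 16 + 18 + 14 = 48.
No other feasible combination does better.

48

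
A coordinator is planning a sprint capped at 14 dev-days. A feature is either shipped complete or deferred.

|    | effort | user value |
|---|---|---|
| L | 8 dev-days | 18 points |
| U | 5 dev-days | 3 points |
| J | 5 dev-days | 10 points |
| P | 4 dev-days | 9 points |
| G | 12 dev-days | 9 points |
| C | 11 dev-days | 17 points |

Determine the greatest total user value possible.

Allowing fractional choices, the relaxed optimum would be about 31.0, but features are indivisible.
U + J + P: effort 5 + 5 + 4 = 14 ≤ 14, user value 3 + 10 + 9 = 22.
L + P: effort 8 + 4 = 12 ≤ 14, user value 18 + 9 = 27.
L + J: effort 8 + 5 = 13 ≤ 14, user value 18 + 10 = 28.
Best is L and J with total user value 28.

28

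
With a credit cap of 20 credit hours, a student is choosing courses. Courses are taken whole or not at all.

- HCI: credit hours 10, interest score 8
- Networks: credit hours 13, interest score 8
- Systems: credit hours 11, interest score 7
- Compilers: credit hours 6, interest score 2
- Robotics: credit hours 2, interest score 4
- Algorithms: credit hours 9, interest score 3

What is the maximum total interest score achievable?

This is a 0-1 knapsack instance.
Take HCI, Compilers, and Robotics: credit hours 10 + 6 + 2 = 18 ≤ 20, interest score 8 + 2 + 4 = 14.
No other feasible combination does better.

14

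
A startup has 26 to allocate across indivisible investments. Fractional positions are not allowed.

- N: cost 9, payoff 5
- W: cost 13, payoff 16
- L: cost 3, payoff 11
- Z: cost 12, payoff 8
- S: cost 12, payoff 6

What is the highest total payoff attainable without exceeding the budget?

32

N + W + L: cost 9 + 13 + 3 = 25 ≤ 26, payoff 5 + 16 + 11 = 32.
W + L: cost 13 + 3 = 16 ≤ 26, payoff 16 + 11 = 27.
Best is N, W, and L with total payoff 32.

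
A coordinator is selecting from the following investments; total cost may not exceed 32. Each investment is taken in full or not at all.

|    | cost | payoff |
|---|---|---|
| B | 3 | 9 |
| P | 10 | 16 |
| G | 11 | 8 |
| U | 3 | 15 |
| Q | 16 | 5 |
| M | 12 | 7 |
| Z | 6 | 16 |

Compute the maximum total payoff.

56

Treat it as a binary knapsack problem.
Take B, P, U, and Z: cost 3 + 10 + 3 + 6 = 22 ≤ 32, payoff 9 + 16 + 15 + 16 = 56.
No other feasible combination does better.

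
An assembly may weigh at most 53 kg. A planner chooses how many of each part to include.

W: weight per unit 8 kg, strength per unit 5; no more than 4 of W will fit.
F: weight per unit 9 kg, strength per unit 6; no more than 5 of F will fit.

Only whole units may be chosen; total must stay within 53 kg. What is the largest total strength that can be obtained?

35

Take 1×W and 5×F: weight 53 ≤ 53, strength 1·5 + 5·6 = 35.
F has the best ratio (6/9) and is taken to its limit of 5; remaining capacity is filled optimally with the others.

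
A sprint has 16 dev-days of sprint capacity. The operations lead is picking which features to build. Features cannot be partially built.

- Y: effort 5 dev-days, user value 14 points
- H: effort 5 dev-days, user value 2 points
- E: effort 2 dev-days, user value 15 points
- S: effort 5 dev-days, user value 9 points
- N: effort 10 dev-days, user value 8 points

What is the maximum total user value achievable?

Allowing fractional choices, the relaxed optimum would be about 41.2, but features are indivisible.
Y + H + E: effort 5 + 5 + 2 = 12 ≤ 16, user value 14 + 2 + 15 = 31.
Y + E + S: effort 5 + 2 + 5 = 12 ≤ 16, user value 14 + 15 + 9 = 38.
Y + E: effort 5 + 2 = 7 ≤ 16, user value 14 + 15 = 29.
Best is Y, E, and S with total user value 38.

38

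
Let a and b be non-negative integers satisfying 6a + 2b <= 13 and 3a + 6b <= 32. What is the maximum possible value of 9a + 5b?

The continuous relaxation peaks at (0.467, 5.1) with value 29.70; rounding to a feasible lattice point costs some objective.
(a,b)=(0,5): 6·0+2·5=10≤13, 3·0+6·5=30≤32, objective 25.
(a,b)=(0,4): 6·0+2·4=8≤13, 3·0+6·4=24≤32, objective 20.
Maximum is 25 at (a,b)=(0,5).

25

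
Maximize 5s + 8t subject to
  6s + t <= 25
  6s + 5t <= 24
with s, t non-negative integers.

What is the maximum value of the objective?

32

(s,t)=(0,4) is feasible, giving 32.
(s,t)=(1,3) is feasible, giving 29.
(s,t)=(0,3) is feasible, giving 24.
The best lattice point is (0,4), giving 32.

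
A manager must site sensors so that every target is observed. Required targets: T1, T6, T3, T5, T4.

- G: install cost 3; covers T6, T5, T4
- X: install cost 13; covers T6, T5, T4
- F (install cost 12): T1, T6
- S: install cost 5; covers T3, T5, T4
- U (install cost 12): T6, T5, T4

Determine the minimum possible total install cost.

17

The greedy cost-per-new-target heuristic would pick G, S, and F for 20, but a cheaper cover exists.
Choose F and S: together they cover T1, T6, T3, T5, T4 — every target.
Total install cost: 12 + 5 = 17.
No cover costs less than 17.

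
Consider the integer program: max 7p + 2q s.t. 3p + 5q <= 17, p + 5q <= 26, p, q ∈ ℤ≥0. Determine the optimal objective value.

35

(p,q)=(5,0) is feasible, giving 35.
(p,q)=(4,1) is feasible, giving 30.
(p,q)=(4,0) is feasible, giving 28.
No feasible integer point exceeds 35.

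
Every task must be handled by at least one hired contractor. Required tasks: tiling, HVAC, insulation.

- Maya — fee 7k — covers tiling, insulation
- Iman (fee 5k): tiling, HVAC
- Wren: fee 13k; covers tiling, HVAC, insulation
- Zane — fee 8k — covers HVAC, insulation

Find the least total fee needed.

12

Choose Maya and Iman: together they cover tiling, HVAC, insulation — every task.
Total fee: 7 + 5 = 12.
No cover costs less than 12.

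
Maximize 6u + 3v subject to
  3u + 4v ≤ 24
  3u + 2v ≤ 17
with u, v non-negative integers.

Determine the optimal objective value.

Relaxing integrality, the LP optimum is 34.00 at (u,v) = (5.67, 0), which is not an integer point.
(u,v)=(5,1): 3·5+4·1=19≤24, 3·5+2·1=17≤17, objective 33.
(u,v)=(4,2): 3·4+4·2=20≤24, 3·4+2·2=16≤17, objective 30.
(u,v)=(5,0): 3·5+4·0=15≤24, 3·5+2·0=15≤17, objective 30.
The best lattice point is (5,1), giving 33.

33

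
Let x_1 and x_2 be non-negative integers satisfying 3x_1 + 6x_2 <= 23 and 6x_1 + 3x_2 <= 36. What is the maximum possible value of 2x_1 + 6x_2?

Relaxing integrality, the LP optimum is 23.00 at (x_1,x_2) = (0, 3.83), which is not an integer point.
(x_1,x_2)=(1,3): 3·1+6·3=21≤23, 6·1+3·3=15≤36, objective 20.
(x_1,x_2)=(0,3): 3·0+6·3=18≤23, 6·0+3·3=9≤36, objective 18.
(x_1,x_2)=(2,2): 3·2+6·2=18≤23, 6·2+3·2=18≤36, objective 16.
Maximum is 20 at (x_1,x_2)=(1,3).

20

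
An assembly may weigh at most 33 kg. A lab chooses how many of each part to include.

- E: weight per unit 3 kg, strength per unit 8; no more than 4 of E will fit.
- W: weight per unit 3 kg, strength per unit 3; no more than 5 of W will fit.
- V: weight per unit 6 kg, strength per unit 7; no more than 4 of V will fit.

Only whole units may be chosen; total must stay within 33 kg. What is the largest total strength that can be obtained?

This is a bounded integer knapsack.
4×E, 1×W, and 3×V: weight 33 ≤ 33, strength 4·8 + 1·3 + 3·7 = 56.
4×E, 3×W, and 2×V: weight 33 ≤ 33, strength 4·8 + 3·3 + 2·7 = 55.
Best is 56.

56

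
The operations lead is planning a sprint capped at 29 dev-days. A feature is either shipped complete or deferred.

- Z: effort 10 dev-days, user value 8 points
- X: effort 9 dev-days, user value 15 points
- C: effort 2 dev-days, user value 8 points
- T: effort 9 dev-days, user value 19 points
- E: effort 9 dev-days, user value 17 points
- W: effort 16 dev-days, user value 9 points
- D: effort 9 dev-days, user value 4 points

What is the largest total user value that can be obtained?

C + T + E + D: effort 2 + 9 + 9 + 9 = 29 ≤ 29, user value 8 + 19 + 17 + 4 = 48.
X + C + T + E: effort 9 + 2 + 9 + 9 = 29 ≤ 29, user value 15 + 8 + 19 + 17 = 59.
X + T + E: effort 9 + 9 + 9 = 27 ≤ 29, user value 15 + 19 + 17 = 51.
Best is X, C, T, and E with total user value 59.

59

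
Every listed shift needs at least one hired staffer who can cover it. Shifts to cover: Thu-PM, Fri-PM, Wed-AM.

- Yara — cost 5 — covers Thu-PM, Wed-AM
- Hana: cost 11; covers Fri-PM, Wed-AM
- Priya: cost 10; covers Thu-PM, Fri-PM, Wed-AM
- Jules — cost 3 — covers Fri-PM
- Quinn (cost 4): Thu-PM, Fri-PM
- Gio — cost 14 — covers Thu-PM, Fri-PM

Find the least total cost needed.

This is an integer covering problem.
The greedy cost-per-new-shift heuristic would pick Quinn and Yara for 9, but a cheaper cover exists.
Choose Yara and Jules: together they cover Thu-PM, Fri-PM, Wed-AM — every shift.
Total cost: 5 + 3 = 8.
No cover costs less than 8.

8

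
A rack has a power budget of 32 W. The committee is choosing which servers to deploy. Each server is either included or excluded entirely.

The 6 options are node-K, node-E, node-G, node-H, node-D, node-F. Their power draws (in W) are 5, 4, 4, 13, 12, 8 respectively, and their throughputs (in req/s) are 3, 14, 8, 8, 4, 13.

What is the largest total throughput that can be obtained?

43

Allowing fractional choices, the relaxed optimum would be about 44.8, but servers are indivisible.
node-E + node-G + node-D + node-F: power draw 4 + 4 + 12 + 8 = 28 ≤ 32, throughput 14 + 8 + 4 + 13 = 39.
node-E + node-G + node-H + node-F: power draw 4 + 4 + 13 + 8 = 29 ≤ 32, throughput 14 + 8 + 8 + 13 = 43.
Best is node-E, node-G, node-H, and node-F with total throughput 43.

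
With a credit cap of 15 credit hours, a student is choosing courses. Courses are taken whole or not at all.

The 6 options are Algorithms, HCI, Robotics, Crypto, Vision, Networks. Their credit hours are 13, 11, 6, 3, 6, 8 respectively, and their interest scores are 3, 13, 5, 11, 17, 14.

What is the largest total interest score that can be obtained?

33

Take Robotics, Crypto, and Vision: credit hours 6 + 3 + 6 = 15 ≤ 15, interest score 5 + 11 + 17 = 33.
No other feasible combination does better.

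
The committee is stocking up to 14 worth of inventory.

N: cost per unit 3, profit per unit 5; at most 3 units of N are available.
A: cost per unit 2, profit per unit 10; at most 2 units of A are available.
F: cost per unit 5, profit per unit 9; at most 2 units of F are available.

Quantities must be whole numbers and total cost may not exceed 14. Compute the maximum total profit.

3×N and 2×A: cost 13 ≤ 14, profit 3·5 + 2·10 = 35.
2×A and 2×F: cost 14 ≤ 14, profit 2·10 + 2·9 = 38.
Best is 38.

38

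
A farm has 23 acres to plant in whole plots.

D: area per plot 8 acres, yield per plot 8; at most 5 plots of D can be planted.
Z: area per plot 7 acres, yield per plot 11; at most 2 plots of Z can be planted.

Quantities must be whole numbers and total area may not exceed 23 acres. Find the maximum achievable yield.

Take 1×D and 2×Z: area 22 ≤ 23, yield 1·8 + 2·11 = 30.
Z has the best ratio (11/7) and is taken to its limit of 2; remaining capacity is filled optimally with the others.

30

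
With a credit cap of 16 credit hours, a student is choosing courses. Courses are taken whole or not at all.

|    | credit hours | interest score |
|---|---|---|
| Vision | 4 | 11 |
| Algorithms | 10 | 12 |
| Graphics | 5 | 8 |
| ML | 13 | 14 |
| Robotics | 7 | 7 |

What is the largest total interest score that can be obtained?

26

Allowing fractional choices, the relaxed optimum would be about 27.4, but courses are indivisible.
Vision + Algorithms: credit hours 4 + 10 = 14 ≤ 16, interest score 11 + 12 = 23.
Vision + Graphics + Robotics: credit hours 4 + 5 + 7 = 16 ≤ 16, interest score 11 + 8 + 7 = 26.
Best is Vision, Graphics, and Robotics with total interest score 26.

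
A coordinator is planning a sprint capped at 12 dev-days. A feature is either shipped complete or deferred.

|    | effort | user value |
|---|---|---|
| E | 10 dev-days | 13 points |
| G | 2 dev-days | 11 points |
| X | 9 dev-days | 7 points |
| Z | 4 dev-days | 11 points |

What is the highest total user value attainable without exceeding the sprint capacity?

This is a 0-1 knapsack instance.
Allowing fractional choices, the relaxed optimum would be about 29.8, but features are indivisible.
E + G: effort 10 + 2 = 12 ≤ 12, user value 13 + 11 = 24.
G + X: effort 2 + 9 = 11 ≤ 12, user value 11 + 7 = 18.
G + Z: effort 2 + 4 = 6 ≤ 12, user value 11 + 11 = 22.
Best is E and G with total user value 24.

24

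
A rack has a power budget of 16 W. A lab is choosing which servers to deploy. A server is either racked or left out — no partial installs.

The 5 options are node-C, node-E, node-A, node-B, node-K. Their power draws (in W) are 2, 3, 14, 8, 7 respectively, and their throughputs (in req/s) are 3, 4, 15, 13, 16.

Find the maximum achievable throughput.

This is an integer program with binary decision variables.
Allowing fractional choices, the relaxed optimum would be about 30.5, but servers are indivisible.
node-B + node-K: power draw 8 + 7 = 15 ≤ 16, throughput 13 + 16 = 29.
node-C + node-E + node-K: power draw 2 + 3 + 7 = 12 ≤ 16, throughput 3 + 4 + 16 = 23.
node-E + node-K: power draw 3 + 7 = 10 ≤ 16, throughput 4 + 16 = 20.
Best is node-B and node-K with total throughput 29.

29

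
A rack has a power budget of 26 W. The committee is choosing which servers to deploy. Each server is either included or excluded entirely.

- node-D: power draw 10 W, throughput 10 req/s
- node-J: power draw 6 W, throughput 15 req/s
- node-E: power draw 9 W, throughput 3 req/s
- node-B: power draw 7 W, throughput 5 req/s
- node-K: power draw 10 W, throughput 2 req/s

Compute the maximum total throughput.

This is a 0-1 knapsack instance.
node-D + node-J + node-B: power draw 10 + 6 + 7 = 23 ≤ 26, throughput 10 + 15 + 5 = 30.
node-D + node-J + node-E: power draw 10 + 6 + 9 = 25 ≤ 26, throughput 10 + 15 + 3 = 28.
Best is node-D, node-J, and node-B with total throughput 30.

30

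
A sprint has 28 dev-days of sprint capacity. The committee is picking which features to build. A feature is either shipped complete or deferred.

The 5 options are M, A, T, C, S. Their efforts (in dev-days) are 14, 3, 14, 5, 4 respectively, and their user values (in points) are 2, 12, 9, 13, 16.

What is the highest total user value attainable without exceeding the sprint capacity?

This is an integer program with binary decision variables.
Allowing fractional choices, the relaxed optimum would be about 50.3, but features are indivisible.
A + T + C + S: effort 3 + 14 + 5 + 4 = 26 ≤ 28, user value 12 + 9 + 13 + 16 = 50.
A + C + S: effort 3 + 5 + 4 = 12 ≤ 28, user value 12 + 13 + 16 = 41.
M + A + C + S: effort 14 + 3 + 5 + 4 = 26 ≤ 28, user value 2 + 12 + 13 + 16 = 43.
Best is A, T, C, and S with total user value 50.

50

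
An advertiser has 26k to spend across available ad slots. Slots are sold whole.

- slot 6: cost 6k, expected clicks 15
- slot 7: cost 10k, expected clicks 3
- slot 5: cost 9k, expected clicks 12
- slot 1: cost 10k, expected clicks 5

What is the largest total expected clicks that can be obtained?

32

slot 6 + slot 7 + slot 5: cost 6 + 10 + 9 = 25 ≤ 26, expected clicks 15 + 3 + 12 = 30.
slot 6 + slot 5: cost 6 + 9 = 15 ≤ 26, expected clicks 15 + 12 = 27.
slot 6 + slot 5 + slot 1: cost 6 + 9 + 10 = 25 ≤ 26, expected clicks 15 + 12 + 5 = 32.
Best is slot 6, slot 5, and slot 1 with total expected clicks 32.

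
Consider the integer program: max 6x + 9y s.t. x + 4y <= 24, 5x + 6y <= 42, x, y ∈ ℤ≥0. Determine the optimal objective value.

(x,y)=(2,5): 1·2+4·5=22≤24, 5·2+6·5=40≤42, objective 57.
(x,y)=(3,4): 1·3+4·4=19≤24, 5·3+6·4=39≤42, objective 54.
(x,y)=(0,6): 1·0+4·6=24≤24, 5·0+6·6=36≤42, objective 54.
No feasible integer point exceeds 57.

57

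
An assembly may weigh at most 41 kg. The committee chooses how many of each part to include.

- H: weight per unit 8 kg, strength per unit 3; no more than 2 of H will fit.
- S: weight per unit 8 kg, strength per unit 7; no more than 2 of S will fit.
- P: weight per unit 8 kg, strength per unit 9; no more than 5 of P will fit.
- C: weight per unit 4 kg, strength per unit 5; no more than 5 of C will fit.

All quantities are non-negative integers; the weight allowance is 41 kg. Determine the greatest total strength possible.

This is a bounded integer knapsack.
C has the best ratio (5/4); taking only C gives at most 5×5 = 25 (stopped by the supply cap of 5).
Mixing does better — 3×P and 4×C: weight 40 ≤ 41, strength 3·9 + 4·5 = 47.

47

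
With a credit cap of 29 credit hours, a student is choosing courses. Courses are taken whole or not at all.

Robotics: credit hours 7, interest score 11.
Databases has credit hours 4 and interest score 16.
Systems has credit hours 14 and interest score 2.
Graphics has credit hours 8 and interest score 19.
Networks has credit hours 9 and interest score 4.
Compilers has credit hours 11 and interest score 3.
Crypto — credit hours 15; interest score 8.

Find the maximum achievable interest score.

Allowing fractional choices, the relaxed optimum would be about 51.3, but courses are indivisible.
Robotics + Databases + Graphics: credit hours 7 + 4 + 8 = 19 ≤ 29, interest score 11 + 16 + 19 = 46.
Databases + Graphics + Crypto: credit hours 4 + 8 + 15 = 27 ≤ 29, interest score 16 + 19 + 8 = 43.
Robotics + Databases + Graphics + Networks: credit hours 7 + 4 + 8 + 9 = 28 ≤ 29, interest score 11 + 16 + 19 + 4 = 50.
Best is Robotics, Databases, Graphics, and Networks with total interest score 50.

50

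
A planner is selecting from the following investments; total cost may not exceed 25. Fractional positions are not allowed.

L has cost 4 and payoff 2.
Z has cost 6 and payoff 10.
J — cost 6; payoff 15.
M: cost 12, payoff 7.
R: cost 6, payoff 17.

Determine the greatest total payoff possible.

This is a 0-1 knapsack instance.
Allowing fractional choices, the relaxed optimum would be about 46.1, but investments are indivisible.
L + Z + J + R: cost 4 + 6 + 6 + 6 = 22 ≤ 25, payoff 2 + 10 + 15 + 17 = 44.
Z + J + R: cost 6 + 6 + 6 = 18 ≤ 25, payoff 10 + 15 + 17 = 42.
J + M + R: cost 6 + 12 + 6 = 24 ≤ 25, payoff 15 + 7 + 17 = 39.
Best is L, Z, J, and R with total payoff 44.

44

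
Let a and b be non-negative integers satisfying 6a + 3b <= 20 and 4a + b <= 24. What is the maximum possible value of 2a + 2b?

12

(a,b)=(0,6) is feasible, giving 12.
(a,b)=(0,5) is feasible, giving 10.
Maximum is 12 at (a,b)=(0,6).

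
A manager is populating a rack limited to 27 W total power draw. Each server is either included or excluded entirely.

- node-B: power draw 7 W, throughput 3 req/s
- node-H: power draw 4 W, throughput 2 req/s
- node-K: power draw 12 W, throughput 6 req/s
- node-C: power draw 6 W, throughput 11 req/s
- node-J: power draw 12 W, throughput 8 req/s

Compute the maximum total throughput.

node-H + node-C + node-J: power draw 4 + 6 + 12 = 22 ≤ 27, throughput 2 + 11 + 8 = 21.
node-B + node-K + node-C: power draw 7 + 12 + 6 = 25 ≤ 27, throughput 3 + 6 + 11 = 20.
node-B + node-C + node-J: power draw 7 + 6 + 12 = 25 ≤ 27, throughput 3 + 11 + 8 = 22.
Best is node-B, node-C, and node-J with total throughput 22.

22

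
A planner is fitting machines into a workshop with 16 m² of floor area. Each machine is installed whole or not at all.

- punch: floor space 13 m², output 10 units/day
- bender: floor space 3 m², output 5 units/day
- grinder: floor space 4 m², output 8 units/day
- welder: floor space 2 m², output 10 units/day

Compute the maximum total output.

Allowing fractional choices, the relaxed optimum would be about 28.4, but machines are indivisible.
punch + welder: floor space 13 + 2 = 15 ≤ 16, output 10 + 10 = 20.
bender + grinder + welder: floor space 3 + 4 + 2 = 9 ≤ 16, output 5 + 8 + 10 = 23.
Best is bender, grinder, and welder with total output 23.

23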